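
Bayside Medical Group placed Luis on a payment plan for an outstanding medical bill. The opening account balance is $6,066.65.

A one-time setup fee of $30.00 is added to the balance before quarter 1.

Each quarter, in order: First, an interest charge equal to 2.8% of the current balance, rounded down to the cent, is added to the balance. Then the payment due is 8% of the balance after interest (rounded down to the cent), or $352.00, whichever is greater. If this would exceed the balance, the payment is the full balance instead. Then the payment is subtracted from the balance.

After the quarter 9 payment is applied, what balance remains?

# | Opening | Interest | Payment | End bal
1 | $6,096.65 | $170.70 | $501.38 | $5,765.97
2 | $5,765.97 | $161.44 | $474.19 | $5,453.22
3 | $5,453.22 | $152.69 | $448.47 | $5,157.44
4 | $5,157.44 | $144.40 | $424.14 | $4,877.70
5 | $4,877.70 | $136.57 | $401.14 | $4,613.13
6 | $4,613.13 | $129.16 | $379.38 | $4,362.91
7 | $4,362.91 | $122.16 | $358.80 | $4,126.27
8 | $4,126.27 | $115.53 | $352.00 | $3,889.80
9 | $3,889.80 | $108.91 | $352.00 | $3,646.71

$3,646.71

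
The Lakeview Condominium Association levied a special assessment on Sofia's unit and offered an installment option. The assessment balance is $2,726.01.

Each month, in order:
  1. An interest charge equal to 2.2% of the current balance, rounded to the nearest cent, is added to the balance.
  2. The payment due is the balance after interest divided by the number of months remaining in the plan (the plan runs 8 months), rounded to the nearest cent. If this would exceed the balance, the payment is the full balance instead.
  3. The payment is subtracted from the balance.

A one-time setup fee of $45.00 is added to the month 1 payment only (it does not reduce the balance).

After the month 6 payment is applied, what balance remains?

Month 1: opening $2,726.01; interest $59.97 → $2,785.98; payment $348.25 (+ $45.00 fee); balance $2,437.73
Month 2: opening $2,437.73; interest $53.63 → $2,491.36; payment $355.91; balance $2,135.45
Month 3: opening $2,135.45; interest $46.98 → $2,182.43; payment $363.74; balance $1,818.69
Month 4: opening $1,818.69; interest $40.01 → $1,858.70; payment $371.74; balance $1,486.96
Month 5: opening $1,486.96; interest $32.71 → $1,519.67; payment $379.92; balance $1,139.75
Month 6: opening $1,139.75; interest $25.07 → $1,164.82; payment $388.27; balance $776.55

$776.55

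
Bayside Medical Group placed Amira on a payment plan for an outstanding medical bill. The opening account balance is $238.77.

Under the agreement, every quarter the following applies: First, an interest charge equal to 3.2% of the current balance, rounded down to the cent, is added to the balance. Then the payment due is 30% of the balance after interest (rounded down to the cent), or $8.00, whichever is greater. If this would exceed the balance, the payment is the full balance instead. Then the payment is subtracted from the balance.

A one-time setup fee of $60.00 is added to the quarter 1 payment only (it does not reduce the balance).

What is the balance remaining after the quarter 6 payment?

# | Opening | Interest | Payment | Fee | End bal
1 | $238.77 | $7.64 | $73.92 | $60.00 | $172.49
2 | $172.49 | $5.51 | $53.40 | — | $124.60
3 | $124.60 | $3.98 | $38.57 | — | $90.01
4 | $90.01 | $2.88 | $27.86 | — | $65.03
5 | $65.03 | $2.08 | $20.13 | — | $46.98
6 | $46.98 | $1.50 | $14.54 | — | $33.94

$33.94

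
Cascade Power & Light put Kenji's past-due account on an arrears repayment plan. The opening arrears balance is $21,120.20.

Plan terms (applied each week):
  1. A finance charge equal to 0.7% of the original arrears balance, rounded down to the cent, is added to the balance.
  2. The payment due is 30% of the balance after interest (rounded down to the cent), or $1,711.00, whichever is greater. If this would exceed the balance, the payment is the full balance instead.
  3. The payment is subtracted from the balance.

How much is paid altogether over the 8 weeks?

Week 1: opening $21,120.20; interest $147.84 → $21,268.04; payment $6,380.41; balance $14,887.63
Week 2: opening $14,887.63; interest $147.84 → $15,035.47; payment $4,510.64; balance $10,524.83
Week 3: opening $10,524.83; interest $147.84 → $10,672.67; payment $3,201.80; balance $7,470.87
Week 4: opening $7,470.87; interest $147.84 → $7,618.71; payment $2,285.61; balance $5,333.10
Week 5: opening $5,333.10; interest $147.84 → $5,480.94; payment $1,711.00; balance $3,769.94
Week 6: opening $3,769.94; interest $147.84 → $3,917.78; payment $1,711.00; balance $2,206.78
Week 7: opening $2,206.78; interest $147.84 → $2,354.62; payment $1,711.00; balance $643.62
Week 8: opening $643.62; interest $147.84 → $791.46; payment $791.46; balance $0.00
Total paid: $22,302.92

$22,302.92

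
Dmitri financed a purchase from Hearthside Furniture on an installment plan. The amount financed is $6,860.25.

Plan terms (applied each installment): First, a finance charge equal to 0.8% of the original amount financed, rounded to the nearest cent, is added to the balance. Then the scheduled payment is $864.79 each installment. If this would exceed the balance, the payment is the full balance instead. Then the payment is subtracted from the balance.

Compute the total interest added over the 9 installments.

Installment 1: opening $6,860.25; interest $54.88 → $6,915.13; payment $864.79; balance $6,050.34
Installment 2: opening $6,050.34; interest $54.88 → $6,105.22; payment $864.79; balance $5,240.43
Installment 3: opening $5,240.43; interest $54.88 → $5,295.31; payment $864.79; balance $4,430.52
Installment 4: opening $4,430.52; interest $54.88 → $4,485.40; payment $864.79; balance $3,620.61
Installment 5: opening $3,620.61; interest $54.88 → $3,675.49; payment $864.79; balance $2,810.70
Installment 6: opening $2,810.70; interest $54.88 → $2,865.58; payment $864.79; balance $2,000.79
Installment 7: opening $2,000.79; interest $54.88 → $2,055.67; payment $864.79; balance $1,190.88
Installment 8: opening $1,190.88; interest $54.88 → $1,245.76; payment $864.79; balance $380.97
Installment 9: opening $380.97; interest $54.88 → $435.85; payment $435.85; balance $0.00
Total interest: $54.88 + $54.88 + $54.88 + $54.88 + $54.88 + $54.88 + $54.88 + $54.88 + $54.88 = $493.92

$493.92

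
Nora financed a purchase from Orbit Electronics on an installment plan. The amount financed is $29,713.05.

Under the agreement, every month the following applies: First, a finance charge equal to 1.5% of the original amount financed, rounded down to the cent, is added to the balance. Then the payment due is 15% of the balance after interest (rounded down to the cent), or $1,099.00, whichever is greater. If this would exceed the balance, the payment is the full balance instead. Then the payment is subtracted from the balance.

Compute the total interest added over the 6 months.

$2,674.14

Month 1: $29,713.05 +$445.69 interest = $30,158.74; pay $4,523.81 → $25,634.93
Month 2: $25,634.93 +$445.69 interest = $26,080.62; pay $3,912.09 → $22,168.53
Month 3: $22,168.53 +$445.69 interest = $22,614.22; pay $3,392.13 → $19,222.09
Month 4: $19,222.09 +$445.69 interest = $19,667.78; pay $2,950.16 → $16,717.62
Month 5: $16,717.62 +$445.69 interest = $17,163.31; pay $2,574.49 → $14,588.82
Month 6: $14,588.82 +$445.69 interest = $15,034.51; pay $2,255.17 → $12,779.34
Total interest: $445.69 + $445.69 + $445.69 + $445.69 + $445.69 + $445.69 = $2,674.14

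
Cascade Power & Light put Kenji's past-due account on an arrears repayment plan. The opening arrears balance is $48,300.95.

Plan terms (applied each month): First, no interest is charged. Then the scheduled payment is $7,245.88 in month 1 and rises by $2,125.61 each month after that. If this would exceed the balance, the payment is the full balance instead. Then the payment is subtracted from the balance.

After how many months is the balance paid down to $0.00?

5

Month 1: $48,300.95 − $7,245.88 → $41,055.07
Month 2: $41,055.07 − $9,371.49 → $31,683.58
Month 3: $31,683.58 − $11,497.10 → $20,186.48
Month 4: $20,186.48 − $13,622.71 → $6,563.77
Month 5: $6,563.77 − $6,563.77 → $0.00
Balance reaches $0.00 in month 5.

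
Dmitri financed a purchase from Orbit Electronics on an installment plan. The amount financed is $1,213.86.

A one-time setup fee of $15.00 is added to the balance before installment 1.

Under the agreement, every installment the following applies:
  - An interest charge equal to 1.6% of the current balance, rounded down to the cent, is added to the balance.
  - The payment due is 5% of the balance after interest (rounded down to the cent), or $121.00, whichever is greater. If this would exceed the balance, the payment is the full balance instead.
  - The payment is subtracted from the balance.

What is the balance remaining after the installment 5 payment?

Installment 1: opening $1,228.86; interest $19.66 → $1,248.52; payment $121.00; balance $1,127.52
Installment 2: opening $1,127.52; interest $18.04 → $1,145.56; payment $121.00; balance $1,024.56
Installment 3: opening $1,024.56; interest $16.39 → $1,040.95; payment $121.00; balance $919.95
Installment 4: opening $919.95; interest $14.71 → $934.66; payment $121.00; balance $813.66
Installment 5: opening $813.66; interest $13.01 → $826.67; payment $121.00; balance $705.67

$705.67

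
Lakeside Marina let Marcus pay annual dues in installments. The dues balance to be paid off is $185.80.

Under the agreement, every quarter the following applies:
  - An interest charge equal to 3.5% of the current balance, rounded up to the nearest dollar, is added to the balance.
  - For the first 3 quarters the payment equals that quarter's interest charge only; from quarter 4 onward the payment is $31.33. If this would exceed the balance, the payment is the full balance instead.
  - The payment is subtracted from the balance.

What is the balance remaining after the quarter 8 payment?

# | Opening | Interest | Payment | End bal
1 | $185.80 | $7.00 | $7.00 | $185.80
2 | $185.80 | $7.00 | $7.00 | $185.80
3 | $185.80 | $7.00 | $7.00 | $185.80
4 | $185.80 | $7.00 | $31.33 | $161.47
5 | $161.47 | $6.00 | $31.33 | $136.14
6 | $136.14 | $5.00 | $31.33 | $109.81
7 | $109.81 | $4.00 | $31.33 | $82.48
8 | $82.48 | $3.00 | $31.33 | $54.15

$54.15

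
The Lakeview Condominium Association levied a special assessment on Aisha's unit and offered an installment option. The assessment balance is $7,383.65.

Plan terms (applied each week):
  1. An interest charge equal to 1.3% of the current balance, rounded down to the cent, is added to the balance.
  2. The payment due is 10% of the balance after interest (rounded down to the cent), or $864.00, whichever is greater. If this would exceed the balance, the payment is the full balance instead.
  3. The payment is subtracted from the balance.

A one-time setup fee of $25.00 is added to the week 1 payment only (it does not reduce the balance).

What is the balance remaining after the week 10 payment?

Week 1: opening $7,383.65; interest $95.98 → $7,479.63; payment $864.00 (+ $25.00 fee); balance $6,615.63
Week 2: opening $6,615.63; interest $86.00 → $6,701.63; payment $864.00; balance $5,837.63
Week 3: opening $5,837.63; interest $75.88 → $5,913.51; payment $864.00; balance $5,049.51
Week 4: opening $5,049.51; interest $65.64 → $5,115.15; payment $864.00; balance $4,251.15
Week 5: opening $4,251.15; interest $55.26 → $4,306.41; payment $864.00; balance $3,442.41
Week 6: opening $3,442.41; interest $44.75 → $3,487.16; payment $864.00; balance $2,623.16
Week 7: opening $2,623.16; interest $34.10 → $2,657.26; payment $864.00; balance $1,793.26
Week 8: opening $1,793.26; interest $23.31 → $1,816.57; payment $864.00; balance $952.57
Week 9: opening $952.57; interest $12.38 → $964.95; payment $864.00; balance $100.95
Week 10: opening $100.95; interest $1.31 → $102.26; payment $102.26; balance $0.00

$0.00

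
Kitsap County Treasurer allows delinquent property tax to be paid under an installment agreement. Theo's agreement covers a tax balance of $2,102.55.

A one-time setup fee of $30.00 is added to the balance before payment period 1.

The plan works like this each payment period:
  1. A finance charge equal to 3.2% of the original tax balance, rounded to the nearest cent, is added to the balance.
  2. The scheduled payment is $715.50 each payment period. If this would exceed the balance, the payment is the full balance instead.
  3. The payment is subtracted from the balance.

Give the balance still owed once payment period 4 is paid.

$0.00

Payment period 1: opening $2,132.55; interest $67.28 → $2,199.83; payment $715.50; balance $1,484.33
Payment period 2: opening $1,484.33; interest $67.28 → $1,551.61; payment $715.50; balance $836.11
Payment period 3: opening $836.11; interest $67.28 → $903.39; payment $715.50; balance $187.89
Payment period 4: opening $187.89; interest $67.28 → $255.17; payment $255.17; balance $0.00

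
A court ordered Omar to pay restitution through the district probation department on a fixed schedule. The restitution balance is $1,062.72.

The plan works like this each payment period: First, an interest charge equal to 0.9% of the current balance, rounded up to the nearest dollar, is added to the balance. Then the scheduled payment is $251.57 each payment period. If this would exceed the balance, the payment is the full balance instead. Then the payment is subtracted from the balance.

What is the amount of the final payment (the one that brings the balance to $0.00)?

Payment period 1: $1,062.72 +$10.00 interest = $1,072.72; pay $251.57 → $821.15
Payment period 2: $821.15 +$8.00 interest = $829.15; pay $251.57 → $577.58
Payment period 3: $577.58 +$6.00 interest = $583.58; pay $251.57 → $332.01
Payment period 4: $332.01 +$3.00 interest = $335.01; pay $251.57 → $83.44
Payment period 5: $83.44 +$1.00 interest = $84.44; pay $84.44 → $0.00

$84.44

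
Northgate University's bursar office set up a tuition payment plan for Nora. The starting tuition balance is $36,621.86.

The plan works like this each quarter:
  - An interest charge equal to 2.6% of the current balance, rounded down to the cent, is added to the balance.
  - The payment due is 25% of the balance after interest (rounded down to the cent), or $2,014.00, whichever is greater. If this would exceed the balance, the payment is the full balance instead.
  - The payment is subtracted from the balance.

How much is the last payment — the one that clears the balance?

$50.83

# | Opening | Interest | Payment | End bal
1 | $36,621.86 | $952.16 | $9,393.50 | $28,180.52
2 | $28,180.52 | $732.69 | $7,228.30 | $21,684.91
3 | $21,684.91 | $563.80 | $5,562.17 | $16,686.54
4 | $16,686.54 | $433.85 | $4,280.09 | $12,840.30
5 | $12,840.30 | $333.84 | $3,293.53 | $9,880.61
6 | $9,880.61 | $256.89 | $2,534.37 | $7,603.13
7 | $7,603.13 | $197.68 | $2,014.00 | $5,786.81
8 | $5,786.81 | $150.45 | $2,014.00 | $3,923.26
9 | $3,923.26 | $102.00 | $2,014.00 | $2,011.26
10 | $2,011.26 | $52.29 | $2,014.00 | $49.55
11 | $49.55 | $1.28 | $50.83 | $0.00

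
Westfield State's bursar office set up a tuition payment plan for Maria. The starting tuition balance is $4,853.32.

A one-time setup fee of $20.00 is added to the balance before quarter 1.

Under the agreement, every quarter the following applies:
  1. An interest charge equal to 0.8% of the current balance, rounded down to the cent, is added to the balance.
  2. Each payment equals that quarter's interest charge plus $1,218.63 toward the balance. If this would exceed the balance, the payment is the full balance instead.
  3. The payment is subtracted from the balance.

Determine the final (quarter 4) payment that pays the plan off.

$1,227.16

Quarter 1: opening $4,873.32; interest $38.98 → $4,912.30; payment $1,257.61; balance $3,654.69
Quarter 2: opening $3,654.69; interest $29.23 → $3,683.92; payment $1,247.86; balance $2,436.06
Quarter 3: opening $2,436.06; interest $19.48 → $2,455.54; payment $1,238.11; balance $1,217.43
Quarter 4: opening $1,217.43; interest $9.73 → $1,227.16; payment $1,227.16; balance $0.00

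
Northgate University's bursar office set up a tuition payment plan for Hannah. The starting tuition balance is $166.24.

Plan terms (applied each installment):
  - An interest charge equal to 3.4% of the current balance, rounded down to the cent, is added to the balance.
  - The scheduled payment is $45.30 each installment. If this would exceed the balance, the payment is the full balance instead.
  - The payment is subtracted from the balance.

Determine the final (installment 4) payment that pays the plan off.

Installment 1: $166.24 +$5.65 interest = $171.89; pay $45.30 → $126.59
Installment 2: $126.59 +$4.30 interest = $130.89; pay $45.30 → $85.59
Installment 3: $85.59 +$2.91 interest = $88.50; pay $45.30 → $43.20
Installment 4: $43.20 +$1.46 interest = $44.66; pay $44.66 → $0.00

$44.66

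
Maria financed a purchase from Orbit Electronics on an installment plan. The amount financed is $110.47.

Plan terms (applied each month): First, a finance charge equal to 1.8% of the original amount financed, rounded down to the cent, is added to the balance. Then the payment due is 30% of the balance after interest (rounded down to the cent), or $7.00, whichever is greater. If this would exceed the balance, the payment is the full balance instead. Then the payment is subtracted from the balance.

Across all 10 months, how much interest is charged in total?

Month 1: opening $110.47; interest $1.98 → $112.45; payment $33.73; balance $78.72
Month 2: opening $78.72; interest $1.98 → $80.70; payment $24.21; balance $56.49
Month 3: opening $56.49; interest $1.98 → $58.47; payment $17.54; balance $40.93
Month 4: opening $40.93; interest $1.98 → $42.91; payment $12.87; balance $30.04
Month 5: opening $30.04; interest $1.98 → $32.02; payment $9.60; balance $22.42
Month 6: opening $22.42; interest $1.98 → $24.40; payment $7.32; balance $17.08
Month 7: opening $17.08; interest $1.98 → $19.06; payment $7.00; balance $12.06
Month 8: opening $12.06; interest $1.98 → $14.04; payment $7.00; balance $7.04
Month 9: opening $7.04; interest $1.98 → $9.02; payment $7.00; balance $2.02
Month 10: opening $2.02; interest $1.98 → $4.00; payment $4.00; balance $0.00
Total interest: $1.98 + $1.98 + $1.98 + $1.98 + $1.98 + $1.98 + $1.98 + $1.98 + $1.98 + $1.98 = $19.80

$19.80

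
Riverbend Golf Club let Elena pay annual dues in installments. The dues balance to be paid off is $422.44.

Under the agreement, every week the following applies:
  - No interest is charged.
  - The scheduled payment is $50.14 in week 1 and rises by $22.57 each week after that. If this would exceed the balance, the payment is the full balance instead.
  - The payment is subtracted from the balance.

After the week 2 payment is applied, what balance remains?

$299.59

Week 1: opening $422.44; payment $50.14; balance $372.30
Week 2: opening $372.30; payment $72.71; balance $299.59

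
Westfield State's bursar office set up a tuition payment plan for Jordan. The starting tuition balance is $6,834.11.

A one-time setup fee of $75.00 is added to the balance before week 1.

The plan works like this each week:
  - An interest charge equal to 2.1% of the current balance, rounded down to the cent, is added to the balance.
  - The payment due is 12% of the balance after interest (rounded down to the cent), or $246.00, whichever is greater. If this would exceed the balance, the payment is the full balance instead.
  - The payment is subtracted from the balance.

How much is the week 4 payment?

$613.98

Week 1: $6,909.11 +$145.09 interest = $7,054.20; pay $846.50 → $6,207.70
Week 2: $6,207.70 +$130.36 interest = $6,338.06; pay $760.56 → $5,577.50
Week 3: $5,577.50 +$117.12 interest = $5,694.62; pay $683.35 → $5,011.27
Week 4: $5,011.27 +$105.23 interest = $5,116.50; pay $613.98 → $4,502.52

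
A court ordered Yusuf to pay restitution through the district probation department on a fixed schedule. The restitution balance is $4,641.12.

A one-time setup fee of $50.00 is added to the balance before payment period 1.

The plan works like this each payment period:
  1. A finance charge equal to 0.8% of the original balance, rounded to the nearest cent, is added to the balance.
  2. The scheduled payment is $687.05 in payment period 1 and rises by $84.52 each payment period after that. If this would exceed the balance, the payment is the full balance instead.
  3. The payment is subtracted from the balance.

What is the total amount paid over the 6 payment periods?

$4,913.90

# | Opening | Interest | Payment | End bal
1 | $4,691.12 | $37.13 | $687.05 | $4,041.20
2 | $4,041.20 | $37.13 | $771.57 | $3,306.76
3 | $3,306.76 | $37.13 | $856.09 | $2,487.80
4 | $2,487.80 | $37.13 | $940.61 | $1,584.32
5 | $1,584.32 | $37.13 | $1,025.13 | $596.32
6 | $596.32 | $37.13 | $633.45 | $0.00
Total paid: $4,913.90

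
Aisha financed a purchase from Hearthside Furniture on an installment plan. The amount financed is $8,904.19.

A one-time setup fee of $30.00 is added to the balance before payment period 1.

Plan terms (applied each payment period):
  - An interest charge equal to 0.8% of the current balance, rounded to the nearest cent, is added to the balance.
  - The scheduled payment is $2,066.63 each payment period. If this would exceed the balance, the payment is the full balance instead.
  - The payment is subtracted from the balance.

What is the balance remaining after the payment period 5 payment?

Payment period 1: $8,934.19 +$71.47 interest = $9,005.66; pay $2,066.63 → $6,939.03
Payment period 2: $6,939.03 +$55.51 interest = $6,994.54; pay $2,066.63 → $4,927.91
Payment period 3: $4,927.91 +$39.42 interest = $4,967.33; pay $2,066.63 → $2,900.70
Payment period 4: $2,900.70 +$23.21 interest = $2,923.91; pay $2,066.63 → $857.28
Payment period 5: $857.28 +$6.86 interest = $864.14; pay $864.14 → $0.00

$0.00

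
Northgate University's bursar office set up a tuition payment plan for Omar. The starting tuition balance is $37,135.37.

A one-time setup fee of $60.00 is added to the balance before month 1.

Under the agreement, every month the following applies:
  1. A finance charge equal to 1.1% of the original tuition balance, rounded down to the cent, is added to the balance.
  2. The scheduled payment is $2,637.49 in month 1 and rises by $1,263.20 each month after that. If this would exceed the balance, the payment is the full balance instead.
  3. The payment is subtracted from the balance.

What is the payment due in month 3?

Month 1: $37,195.37 +$408.48 interest = $37,603.85; pay $2,637.49 → $34,966.36
Month 2: $34,966.36 +$408.48 interest = $35,374.84; pay $3,900.69 → $31,474.15
Month 3: $31,474.15 +$408.48 interest = $31,882.63; pay $5,163.89 → $26,718.74

$5,163.89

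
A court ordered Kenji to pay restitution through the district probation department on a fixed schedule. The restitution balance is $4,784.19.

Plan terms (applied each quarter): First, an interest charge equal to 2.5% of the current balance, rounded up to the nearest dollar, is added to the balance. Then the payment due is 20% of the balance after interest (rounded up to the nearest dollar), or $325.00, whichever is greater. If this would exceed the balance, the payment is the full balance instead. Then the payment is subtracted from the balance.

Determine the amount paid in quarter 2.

Quarter 1: $4,784.19 +$120.00 interest = $4,904.19; pay $981.00 → $3,923.19
Quarter 2: $3,923.19 +$99.00 interest = $4,022.19; pay $805.00 → $3,217.19

$805.00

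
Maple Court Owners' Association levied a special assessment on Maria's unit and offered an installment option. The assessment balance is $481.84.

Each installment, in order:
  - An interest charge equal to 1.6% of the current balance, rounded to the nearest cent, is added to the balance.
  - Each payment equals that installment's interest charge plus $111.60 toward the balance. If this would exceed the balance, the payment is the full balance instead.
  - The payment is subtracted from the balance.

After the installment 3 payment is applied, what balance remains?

$147.04

Installment 1: opening $481.84; interest $7.71 → $489.55; payment $119.31; balance $370.24
Installment 2: opening $370.24; interest $5.92 → $376.16; payment $117.52; balance $258.64
Installment 3: opening $258.64; interest $4.14 → $262.78; payment $115.74; balance $147.04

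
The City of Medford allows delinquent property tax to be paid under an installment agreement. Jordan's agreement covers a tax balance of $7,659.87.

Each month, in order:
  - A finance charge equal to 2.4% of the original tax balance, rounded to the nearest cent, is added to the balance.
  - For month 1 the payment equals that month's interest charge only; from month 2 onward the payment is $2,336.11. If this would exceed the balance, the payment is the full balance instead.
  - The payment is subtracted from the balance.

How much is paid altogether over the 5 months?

Month 1: $7,659.87 +$183.84 interest = $7,843.71; pay $183.84 → $7,659.87
Month 2: $7,659.87 +$183.84 interest = $7,843.71; pay $2,336.11 → $5,507.60
Month 3: $5,507.60 +$183.84 interest = $5,691.44; pay $2,336.11 → $3,355.33
Month 4: $3,355.33 +$183.84 interest = $3,539.17; pay $2,336.11 → $1,203.06
Month 5: $1,203.06 +$183.84 interest = $1,386.90; pay $1,386.90 → $0.00
Total paid: $8,579.07

$8,579.07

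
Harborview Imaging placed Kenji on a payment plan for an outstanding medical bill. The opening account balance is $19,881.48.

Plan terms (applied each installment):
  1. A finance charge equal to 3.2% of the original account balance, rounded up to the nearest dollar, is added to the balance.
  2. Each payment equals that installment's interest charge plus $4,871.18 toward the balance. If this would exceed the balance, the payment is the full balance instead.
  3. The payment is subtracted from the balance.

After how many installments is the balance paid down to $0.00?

5

Installment 1: opening $19,881.48; interest $637.00 → $20,518.48; payment $5,508.18; balance $15,010.30
Installment 2: opening $15,010.30; interest $637.00 → $15,647.30; payment $5,508.18; balance $10,139.12
Installment 3: opening $10,139.12; interest $637.00 → $10,776.12; payment $5,508.18; balance $5,267.94
Installment 4: opening $5,267.94; interest $637.00 → $5,904.94; payment $5,508.18; balance $396.76
Installment 5: opening $396.76; interest $637.00 → $1,033.76; payment $1,033.76; balance $0.00
Balance reaches $0.00 in installment 5.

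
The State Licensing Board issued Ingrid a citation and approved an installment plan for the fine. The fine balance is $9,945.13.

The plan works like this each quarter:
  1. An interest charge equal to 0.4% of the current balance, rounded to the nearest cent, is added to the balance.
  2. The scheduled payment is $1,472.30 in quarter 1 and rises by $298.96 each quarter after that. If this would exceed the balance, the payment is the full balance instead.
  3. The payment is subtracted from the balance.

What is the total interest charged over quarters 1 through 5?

Quarter 1: opening $9,945.13; interest $39.78 → $9,984.91; payment $1,472.30; balance $8,512.61
Quarter 2: opening $8,512.61; interest $34.05 → $8,546.66; payment $1,771.26; balance $6,775.40
Quarter 3: opening $6,775.40; interest $27.10 → $6,802.50; payment $2,070.22; balance $4,732.28
Quarter 4: opening $4,732.28; interest $18.93 → $4,751.21; payment $2,369.18; balance $2,382.03
Quarter 5: opening $2,382.03; interest $9.53 → $2,391.56; payment $2,391.56; balance $0.00
Total interest: $39.78 + $34.05 + $27.10 + $18.93 + $9.53 = $129.39

$129.39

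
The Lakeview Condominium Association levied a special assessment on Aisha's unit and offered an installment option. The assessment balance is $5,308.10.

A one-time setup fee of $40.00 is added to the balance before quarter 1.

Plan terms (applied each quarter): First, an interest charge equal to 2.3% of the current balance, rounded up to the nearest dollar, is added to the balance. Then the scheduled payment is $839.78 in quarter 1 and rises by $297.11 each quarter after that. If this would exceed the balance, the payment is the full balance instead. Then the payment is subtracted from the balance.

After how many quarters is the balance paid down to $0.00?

Quarter 1: $5,348.10 +$124.00 interest = $5,472.10; pay $839.78 → $4,632.32
Quarter 2: $4,632.32 +$107.00 interest = $4,739.32; pay $1,136.89 → $3,602.43
Quarter 3: $3,602.43 +$83.00 interest = $3,685.43; pay $1,434.00 → $2,251.43
Quarter 4: $2,251.43 +$52.00 interest = $2,303.43; pay $1,731.11 → $572.32
Quarter 5: $572.32 +$14.00 interest = $586.32; pay $586.32 → $0.00
Balance reaches $0.00 in quarter 5.

5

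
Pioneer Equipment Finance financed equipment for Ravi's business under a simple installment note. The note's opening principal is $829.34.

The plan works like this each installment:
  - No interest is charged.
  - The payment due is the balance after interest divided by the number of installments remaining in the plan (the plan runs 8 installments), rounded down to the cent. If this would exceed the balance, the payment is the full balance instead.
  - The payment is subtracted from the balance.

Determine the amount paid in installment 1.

$103.66

Installment 1: $829.34 − $103.66 → $725.68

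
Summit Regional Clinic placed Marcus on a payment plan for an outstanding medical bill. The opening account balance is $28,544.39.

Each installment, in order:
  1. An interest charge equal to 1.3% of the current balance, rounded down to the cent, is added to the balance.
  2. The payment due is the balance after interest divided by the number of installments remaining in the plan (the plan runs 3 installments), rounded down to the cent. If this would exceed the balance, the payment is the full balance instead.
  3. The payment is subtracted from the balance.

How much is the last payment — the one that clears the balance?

# | Opening | Interest | Payment | End bal
1 | $28,544.39 | $371.07 | $9,638.48 | $19,276.98
2 | $19,276.98 | $250.60 | $9,763.79 | $9,763.79
3 | $9,763.79 | $126.92 | $9,890.71 | $0.00

$9,890.71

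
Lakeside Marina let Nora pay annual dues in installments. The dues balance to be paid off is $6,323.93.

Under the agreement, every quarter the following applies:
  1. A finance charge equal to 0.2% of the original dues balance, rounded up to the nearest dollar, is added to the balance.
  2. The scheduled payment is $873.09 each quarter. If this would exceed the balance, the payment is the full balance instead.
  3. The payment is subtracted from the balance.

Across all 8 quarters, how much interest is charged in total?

$104.00

# | Opening | Interest | Payment | End bal
1 | $6,323.93 | $13.00 | $873.09 | $5,463.84
2 | $5,463.84 | $13.00 | $873.09 | $4,603.75
3 | $4,603.75 | $13.00 | $873.09 | $3,743.66
4 | $3,743.66 | $13.00 | $873.09 | $2,883.57
5 | $2,883.57 | $13.00 | $873.09 | $2,023.48
6 | $2,023.48 | $13.00 | $873.09 | $1,163.39
7 | $1,163.39 | $13.00 | $873.09 | $303.30
8 | $303.30 | $13.00 | $316.30 | $0.00
Total interest: $13.00 + $13.00 + $13.00 + $13.00 + $13.00 + $13.00 + $13.00 + $13.00 = $104.00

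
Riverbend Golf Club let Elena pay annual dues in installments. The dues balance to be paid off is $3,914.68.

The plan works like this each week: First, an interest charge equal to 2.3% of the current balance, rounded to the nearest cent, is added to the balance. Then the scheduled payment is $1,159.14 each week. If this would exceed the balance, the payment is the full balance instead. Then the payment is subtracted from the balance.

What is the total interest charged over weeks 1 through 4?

# | Opening | Interest | Payment | End bal
1 | $3,914.68 | $90.04 | $1,159.14 | $2,845.58
2 | $2,845.58 | $65.45 | $1,159.14 | $1,751.89
3 | $1,751.89 | $40.29 | $1,159.14 | $633.04
4 | $633.04 | $14.56 | $647.60 | $0.00
Total interest: $90.04 + $65.45 + $40.29 + $14.56 = $210.34

$210.34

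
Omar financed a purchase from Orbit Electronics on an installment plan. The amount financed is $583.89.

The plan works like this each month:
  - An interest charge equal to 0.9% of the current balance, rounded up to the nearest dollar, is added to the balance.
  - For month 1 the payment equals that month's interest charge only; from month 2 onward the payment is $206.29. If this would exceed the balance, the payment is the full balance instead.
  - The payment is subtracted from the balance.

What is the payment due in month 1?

Month 1: opening $583.89; interest $6.00 → $589.89; payment $6.00; balance $583.89

$6.00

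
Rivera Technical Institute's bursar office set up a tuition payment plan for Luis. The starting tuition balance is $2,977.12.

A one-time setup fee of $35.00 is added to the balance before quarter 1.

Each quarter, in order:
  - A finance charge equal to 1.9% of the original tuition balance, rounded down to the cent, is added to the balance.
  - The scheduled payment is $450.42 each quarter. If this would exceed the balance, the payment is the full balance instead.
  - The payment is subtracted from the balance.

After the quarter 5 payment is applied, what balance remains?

$1,042.82

Quarter 1: $3,012.12 +$56.56 interest = $3,068.68; pay $450.42 → $2,618.26
Quarter 2: $2,618.26 +$56.56 interest = $2,674.82; pay $450.42 → $2,224.40
Quarter 3: $2,224.40 +$56.56 interest = $2,280.96; pay $450.42 → $1,830.54
Quarter 4: $1,830.54 +$56.56 interest = $1,887.10; pay $450.42 → $1,436.68
Quarter 5: $1,436.68 +$56.56 interest = $1,493.24; pay $450.42 → $1,042.82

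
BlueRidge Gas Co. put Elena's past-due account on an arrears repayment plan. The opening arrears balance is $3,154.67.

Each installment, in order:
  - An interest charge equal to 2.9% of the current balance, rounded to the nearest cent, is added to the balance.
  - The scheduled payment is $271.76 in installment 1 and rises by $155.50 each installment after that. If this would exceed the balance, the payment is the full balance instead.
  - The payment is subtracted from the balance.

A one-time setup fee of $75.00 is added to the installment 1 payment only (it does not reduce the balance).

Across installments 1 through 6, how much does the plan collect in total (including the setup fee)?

$3,604.89

Installment 1: opening $3,154.67; interest $91.49 → $3,246.16; payment $271.76 (+ $75.00 fee); balance $2,974.40
Installment 2: opening $2,974.40; interest $86.26 → $3,060.66; payment $427.26; balance $2,633.40
Installment 3: opening $2,633.40; interest $76.37 → $2,709.77; payment $582.76; balance $2,127.01
Installment 4: opening $2,127.01; interest $61.68 → $2,188.69; payment $738.26; balance $1,450.43
Installment 5: opening $1,450.43; interest $42.06 → $1,492.49; payment $893.76; balance $598.73
Installment 6: opening $598.73; interest $17.36 → $616.09; payment $616.09; balance $0.00
Total paid: $3,604.89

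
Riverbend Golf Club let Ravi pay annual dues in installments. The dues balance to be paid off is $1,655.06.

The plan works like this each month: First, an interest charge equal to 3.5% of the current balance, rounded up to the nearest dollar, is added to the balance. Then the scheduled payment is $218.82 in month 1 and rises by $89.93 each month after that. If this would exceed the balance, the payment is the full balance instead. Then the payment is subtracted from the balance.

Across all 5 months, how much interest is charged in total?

Month 1: opening $1,655.06; interest $58.00 → $1,713.06; payment $218.82; balance $1,494.24
Month 2: opening $1,494.24; interest $53.00 → $1,547.24; payment $308.75; balance $1,238.49
Month 3: opening $1,238.49; interest $44.00 → $1,282.49; payment $398.68; balance $883.81
Month 4: opening $883.81; interest $31.00 → $914.81; payment $488.61; balance $426.20
Month 5: opening $426.20; interest $15.00 → $441.20; payment $441.20; balance $0.00
Total interest: $58.00 + $53.00 + $44.00 + $31.00 + $15.00 = $201.00

$201.00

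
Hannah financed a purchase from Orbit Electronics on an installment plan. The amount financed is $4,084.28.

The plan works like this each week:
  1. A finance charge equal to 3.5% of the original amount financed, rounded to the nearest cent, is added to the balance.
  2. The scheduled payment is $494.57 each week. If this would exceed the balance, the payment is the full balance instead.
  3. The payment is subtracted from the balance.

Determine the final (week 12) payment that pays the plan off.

$359.41

Week 1: $4,084.28 +$142.95 interest = $4,227.23; pay $494.57 → $3,732.66
Week 2: $3,732.66 +$142.95 interest = $3,875.61; pay $494.57 → $3,381.04
Week 3: $3,381.04 +$142.95 interest = $3,523.99; pay $494.57 → $3,029.42
Week 4: $3,029.42 +$142.95 interest = $3,172.37; pay $494.57 → $2,677.80
Week 5: $2,677.80 +$142.95 interest = $2,820.75; pay $494.57 → $2,326.18
Week 6: $2,326.18 +$142.95 interest = $2,469.13; pay $494.57 → $1,974.56
Week 7: $1,974.56 +$142.95 interest = $2,117.51; pay $494.57 → $1,622.94
Week 8: $1,622.94 +$142.95 interest = $1,765.89; pay $494.57 → $1,271.32
Week 9: $1,271.32 +$142.95 interest = $1,414.27; pay $494.57 → $919.70
Week 10: $919.70 +$142.95 interest = $1,062.65; pay $494.57 → $568.08
Week 11: $568.08 +$142.95 interest = $711.03; pay $494.57 → $216.46
Week 12: $216.46 +$142.95 interest = $359.41; pay $359.41 → $0.00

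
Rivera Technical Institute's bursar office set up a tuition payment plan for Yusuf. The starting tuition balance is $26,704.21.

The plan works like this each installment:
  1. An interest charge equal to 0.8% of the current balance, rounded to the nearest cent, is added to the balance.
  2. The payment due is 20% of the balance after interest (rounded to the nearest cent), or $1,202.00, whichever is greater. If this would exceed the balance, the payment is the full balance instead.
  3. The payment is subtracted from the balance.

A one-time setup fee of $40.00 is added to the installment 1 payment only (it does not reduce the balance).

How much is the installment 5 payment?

$2,276.52

Installment 1: opening $26,704.21; interest $213.63 → $26,917.84; payment $5,383.57 (+ $40.00 fee); balance $21,534.27
Installment 2: opening $21,534.27; interest $172.27 → $21,706.54; payment $4,341.31; balance $17,365.23
Installment 3: opening $17,365.23; interest $138.92 → $17,504.15; payment $3,500.83; balance $14,003.32
Installment 4: opening $14,003.32; interest $112.03 → $14,115.35; payment $2,823.07; balance $11,292.28
Installment 5: opening $11,292.28; interest $90.34 → $11,382.62; payment $2,276.52; balance $9,106.10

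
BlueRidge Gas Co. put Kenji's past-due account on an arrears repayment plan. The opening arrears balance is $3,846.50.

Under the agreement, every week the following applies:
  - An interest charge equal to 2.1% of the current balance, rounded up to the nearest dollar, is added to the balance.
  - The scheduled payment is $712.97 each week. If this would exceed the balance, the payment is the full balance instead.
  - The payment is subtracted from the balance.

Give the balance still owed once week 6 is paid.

# | Opening | Interest | Payment | End bal
1 | $3,846.50 | $81.00 | $712.97 | $3,214.53
2 | $3,214.53 | $68.00 | $712.97 | $2,569.56
3 | $2,569.56 | $54.00 | $712.97 | $1,910.59
4 | $1,910.59 | $41.00 | $712.97 | $1,238.62
5 | $1,238.62 | $27.00 | $712.97 | $552.65
6 | $552.65 | $12.00 | $564.65 | $0.00

$0.00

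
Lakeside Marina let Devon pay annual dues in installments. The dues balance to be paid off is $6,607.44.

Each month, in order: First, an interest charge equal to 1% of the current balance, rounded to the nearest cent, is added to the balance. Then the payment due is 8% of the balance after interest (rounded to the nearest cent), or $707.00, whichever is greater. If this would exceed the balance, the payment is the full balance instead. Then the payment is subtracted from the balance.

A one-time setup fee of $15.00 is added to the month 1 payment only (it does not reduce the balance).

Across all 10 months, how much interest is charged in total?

$364.49

# | Opening | Interest | Payment | Fee | End bal
1 | $6,607.44 | $66.07 | $707.00 | $15.00 | $5,966.51
2 | $5,966.51 | $59.67 | $707.00 | — | $5,319.18
3 | $5,319.18 | $53.19 | $707.00 | — | $4,665.37
4 | $4,665.37 | $46.65 | $707.00 | — | $4,005.02
5 | $4,005.02 | $40.05 | $707.00 | — | $3,338.07
6 | $3,338.07 | $33.38 | $707.00 | — | $2,664.45
7 | $2,664.45 | $26.64 | $707.00 | — | $1,984.09
8 | $1,984.09 | $19.84 | $707.00 | — | $1,296.93
9 | $1,296.93 | $12.97 | $707.00 | — | $602.90
10 | $602.90 | $6.03 | $608.93 | — | $0.00
Total interest: $66.07 + $59.67 + $53.19 + $46.65 + $40.05 + $33.38 + $26.64 + $19.84 + $12.97 + $6.03 = $364.49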